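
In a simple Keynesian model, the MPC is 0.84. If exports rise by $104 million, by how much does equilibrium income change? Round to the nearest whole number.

ΔY ≈ 650

The multiplier is 1/(1 − MPC) = 1/0.16.
ΔY = 104/0.16 = 650.00 ≈ 650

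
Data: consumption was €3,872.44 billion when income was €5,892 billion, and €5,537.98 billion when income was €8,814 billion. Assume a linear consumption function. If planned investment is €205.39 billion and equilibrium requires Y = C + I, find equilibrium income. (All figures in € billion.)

Y = 1673

MPC = (5537.98 − 3872.44)/(8814 − 5892) = 1665.54/2922 = 0.57
a = 3872.44 − 0.57(5892) = 514
Equilibrium: Y = 514 + 0.57Y + 205.39
0.43Y = 719.39, so Y = 719.39/0.43 = 1673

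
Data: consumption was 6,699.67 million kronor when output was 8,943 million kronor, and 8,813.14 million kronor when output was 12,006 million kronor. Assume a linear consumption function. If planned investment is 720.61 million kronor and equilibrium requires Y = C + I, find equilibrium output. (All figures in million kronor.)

MPC = (8813.14 − 6699.67)/(12006 − 8943) = 2113.47/3063 = 0.69
a = 6699.67 − 0.69(8943) = 529
Equilibrium: Y = 529 + 0.69Y + 720.61
0.31Y = 1249.61, so Y = 1249.61/0.31 = 4031

Y = 4031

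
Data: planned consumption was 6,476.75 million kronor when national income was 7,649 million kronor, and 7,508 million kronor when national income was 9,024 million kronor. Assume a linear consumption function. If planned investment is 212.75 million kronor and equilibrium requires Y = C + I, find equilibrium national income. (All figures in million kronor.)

Y = 3811

MPC = (7508 − 6476.75)/(9024 − 7649) = 1031.25/1375 = 0.75
a = 6476.75 − 0.75(7649) = 740
Equilibrium: Y = 740 + 0.75Y + 212.75
0.25Y = 952.75, so Y = 952.75/0.25 = 3811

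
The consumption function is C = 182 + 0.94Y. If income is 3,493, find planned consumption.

C = 182 + 0.94(3493) = 182 + 3283.42 = 3465.42

C = 3465.42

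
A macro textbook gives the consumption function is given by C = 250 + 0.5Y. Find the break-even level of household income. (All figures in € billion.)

Y = 500

At break-even, C = Y: 250 + 0.5Y = Y
0.5Y = 250, so Y = 250/0.5 = 500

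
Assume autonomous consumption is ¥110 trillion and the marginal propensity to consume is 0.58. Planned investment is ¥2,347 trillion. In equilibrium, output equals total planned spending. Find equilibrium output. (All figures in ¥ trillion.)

Y = 5850

Y = C + I = 110 + 0.58Y + 2347
Y − 0.58Y = 2457
0.42Y = 2457, so Y = 2457/0.42 = 5850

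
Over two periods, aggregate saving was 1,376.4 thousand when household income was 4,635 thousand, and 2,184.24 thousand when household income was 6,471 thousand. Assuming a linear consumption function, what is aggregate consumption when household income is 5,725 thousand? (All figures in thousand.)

MPS = ΔS/ΔY = (2184.24 − 1376.4)/(6471 − 4635) = 807.84/1836 = 0.44
MPC = 1 − MPS = 0.56
Autonomous saving = 1376.4 − 0.44(4635) = -663, so a = 663
C = 663 + 0.56(5725) = 663 + 3206 = 3869

C = 3869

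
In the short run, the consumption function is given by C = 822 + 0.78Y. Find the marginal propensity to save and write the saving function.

MPS = 0.22; S = -822 + 0.22Y

MPS = 1 − MPC = 1 − 0.78 = 0.22
S = Y − C = -822 + 0.22Y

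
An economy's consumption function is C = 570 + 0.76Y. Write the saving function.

S = -570 + 0.24Y

S = Y − C = Y − (570 + 0.76Y) = -570 + (1 − 0.76)Y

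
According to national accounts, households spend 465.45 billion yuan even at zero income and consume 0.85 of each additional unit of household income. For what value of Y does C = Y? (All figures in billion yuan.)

At break-even, C = Y: 465.45 + 0.85Y = Y
0.15Y = 465.45, so Y = 465.45/0.15 = 3103

Y = 3103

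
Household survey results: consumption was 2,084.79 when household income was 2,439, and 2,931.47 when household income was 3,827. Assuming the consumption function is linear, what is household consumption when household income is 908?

MPC = (2931.47 − 2084.79)/(3827 − 2439) = 846.68/1388 = 0.61
a = 2084.79 − 0.61(2439) = 2084.79 − 1487.79 = 597
C = 597 + 0.61(908) = 597 + 553.88 = 1150.88

C = 1150.88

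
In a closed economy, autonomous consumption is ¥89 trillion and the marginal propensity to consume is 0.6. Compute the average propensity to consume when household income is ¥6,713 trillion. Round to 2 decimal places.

C = 89 + 0.6(6713) = 4116.8
APC = C/Y = 4116.8/6713 = 0.61

APC = 0.61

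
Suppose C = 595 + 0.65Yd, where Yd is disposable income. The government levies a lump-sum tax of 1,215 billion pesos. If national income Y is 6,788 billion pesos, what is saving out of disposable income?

Yd = Y − T = 6788 − 1215 = 5573
C = 595 + 0.65(5573) = 595 + 3622.45 = 4217.45
S = Yd − C = 5573 − 4217.45 = 1355.55

S = 1355.55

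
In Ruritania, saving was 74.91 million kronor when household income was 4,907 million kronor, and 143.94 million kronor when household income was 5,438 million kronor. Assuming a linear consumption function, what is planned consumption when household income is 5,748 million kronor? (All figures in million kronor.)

C = 5563.76

MPS = ΔS/ΔY = (143.94 − 74.91)/(5438 − 4907) = 69.03/531 = 0.13
MPC = 1 − MPS = 0.87
Autonomous saving = 74.91 − 0.13(4907) = -563, so a = 563
C = 563 + 0.87(5748) = 563 + 5000.76 = 5563.76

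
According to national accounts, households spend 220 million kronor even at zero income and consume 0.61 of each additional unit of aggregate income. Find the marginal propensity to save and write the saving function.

MPS = 1 − MPC = 1 − 0.61 = 0.39
S = Y − C = -220 + 0.39Y

MPS = 0.39; S = -220 + 0.39Y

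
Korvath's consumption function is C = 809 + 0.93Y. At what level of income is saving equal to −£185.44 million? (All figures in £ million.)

Y = 8908

S = Y − C = -809 + 0.07Y
-809 + 0.07Y = -185.44, so 0.07Y = 623.56 and Y = 8908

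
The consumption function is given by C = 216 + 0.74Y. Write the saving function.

S = -216 + 0.26Y

S = Y − C = Y − (216 + 0.74Y) = -216 + (1 − 0.74)Y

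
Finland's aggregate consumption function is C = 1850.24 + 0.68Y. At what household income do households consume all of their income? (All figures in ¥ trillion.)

At break-even, C = Y: 1850.24 + 0.68Y = Y
0.32Y = 1850.24, so Y = 1850.24/0.32 = 5782

Y = 5782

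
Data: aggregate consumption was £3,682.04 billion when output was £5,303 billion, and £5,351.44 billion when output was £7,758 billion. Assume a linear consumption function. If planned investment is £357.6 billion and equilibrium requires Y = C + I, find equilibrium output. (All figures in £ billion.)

MPC = (5351.44 − 3682.04)/(7758 − 5303) = 1669.4/2455 = 0.68
a = 3682.04 − 0.68(5303) = 76
Equilibrium: Y = 76 + 0.68Y + 357.6
0.32Y = 433.6, so Y = 433.6/0.32 = 1355

Y = 1355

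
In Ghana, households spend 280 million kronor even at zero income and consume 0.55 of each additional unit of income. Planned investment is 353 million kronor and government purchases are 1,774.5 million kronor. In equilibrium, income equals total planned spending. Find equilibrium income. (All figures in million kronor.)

Y = C + I + G = 280 + 0.55Y + 353 + 1774.5
Y − 0.55Y = 2407.5
0.45Y = 2407.5, so Y = 2407.5/0.45 = 5350

Y = 5350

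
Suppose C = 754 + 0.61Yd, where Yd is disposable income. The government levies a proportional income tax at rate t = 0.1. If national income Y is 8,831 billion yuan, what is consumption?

Yd = (1 − 0.1)(8831) = 0.9(8831) = 7947.9
C = 754 + 0.61(7947.9) = 754 + 4848.219 = 5602.219

C = 5602.219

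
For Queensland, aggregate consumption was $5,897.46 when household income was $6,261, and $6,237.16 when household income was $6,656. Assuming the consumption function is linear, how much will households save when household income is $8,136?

S = 626.04

MPC = (6237.16 − 5897.46)/(6656 − 6261) = 339.7/395 = 0.86
a = 5897.46 − 0.86(6261) = 5897.46 − 5384.46 = 513
C = 513 + 0.86(8136) = 7509.96
S = 8136 − 7509.96 = 626.04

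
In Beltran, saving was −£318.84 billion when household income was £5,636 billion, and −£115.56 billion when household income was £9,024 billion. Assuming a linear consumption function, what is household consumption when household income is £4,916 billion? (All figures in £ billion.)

C = 5278.04

MPS = ΔS/ΔY = (-115.56 − (-318.84))/(9024 − 5636) = 203.28/3388 = 0.06
MPC = 1 − MPS = 0.94
Autonomous saving = -318.84 − 0.06(5636) = -657, so a = 657
C = 657 + 0.94(4916) = 657 + 4621.04 = 5278.04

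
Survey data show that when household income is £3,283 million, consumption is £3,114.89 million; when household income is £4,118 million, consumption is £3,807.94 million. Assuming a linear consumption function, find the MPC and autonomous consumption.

MPC = 0.83; a = 390

MPC = ΔC/ΔY = (3807.94 − 3114.89)/(4118 − 3283) = 693.05/835 = 0.83
a = C − MPC·Y = 3114.89 − 0.83(3283) = 3114.89 − 2724.89 = 390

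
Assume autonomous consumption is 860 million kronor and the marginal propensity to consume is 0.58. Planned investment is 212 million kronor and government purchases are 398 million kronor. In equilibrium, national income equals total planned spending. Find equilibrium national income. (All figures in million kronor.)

Y = 3500

Y = C + I + G = 860 + 0.58Y + 212 + 398
Y − 0.58Y = 1470
0.42Y = 1470, so Y = 1470/0.42 = 3500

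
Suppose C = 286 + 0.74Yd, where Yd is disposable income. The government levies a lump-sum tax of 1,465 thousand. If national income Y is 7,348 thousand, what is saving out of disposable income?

Yd = Y − T = 7348 − 1465 = 5883
C = 286 + 0.74(5883) = 286 + 4353.42 = 4639.42
S = Yd − C = 5883 − 4639.42 = 1243.58

S = 1243.58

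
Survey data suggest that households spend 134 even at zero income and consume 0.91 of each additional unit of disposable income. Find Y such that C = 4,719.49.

134 + 0.91Y = 4719.49
0.91Y = 4585.49, so Y = 4585.49/0.91 = 5039

Y = 5039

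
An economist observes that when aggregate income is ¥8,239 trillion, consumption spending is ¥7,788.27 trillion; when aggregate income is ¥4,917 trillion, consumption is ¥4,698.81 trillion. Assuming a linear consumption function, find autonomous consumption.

a = 126

MPC = ΔC/ΔY = (7788.27 − 4698.81)/(8239 − 4917) = 3089.46/3322 = 0.93
a = C − MPC·Y = 4698.81 − 0.93(4917) = 4698.81 − 4572.81 = 126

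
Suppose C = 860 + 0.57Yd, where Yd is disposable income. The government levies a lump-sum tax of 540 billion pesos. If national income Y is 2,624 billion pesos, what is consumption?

C = 2047.88

Yd = Y − T = 2624 − 540 = 2084
C = 860 + 0.57(2084) = 860 + 1187.88 = 2047.88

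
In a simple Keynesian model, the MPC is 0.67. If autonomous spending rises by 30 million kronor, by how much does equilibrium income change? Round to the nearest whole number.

ΔY ≈ 91

The multiplier is 1/(1 − MPC) = 1/0.33.
ΔY = 30/0.33 = 90.91 ≈ 91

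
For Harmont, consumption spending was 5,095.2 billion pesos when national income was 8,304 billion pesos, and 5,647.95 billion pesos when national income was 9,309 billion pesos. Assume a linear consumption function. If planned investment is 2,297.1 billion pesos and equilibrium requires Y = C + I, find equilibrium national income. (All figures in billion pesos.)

MPC = (5647.95 − 5095.2)/(9309 − 8304) = 552.75/1005 = 0.55
a = 5095.2 − 0.55(8304) = 528
Equilibrium: Y = 528 + 0.55Y + 2297.1
0.45Y = 2825.1, so Y = 2825.1/0.45 = 6278

Y = 6278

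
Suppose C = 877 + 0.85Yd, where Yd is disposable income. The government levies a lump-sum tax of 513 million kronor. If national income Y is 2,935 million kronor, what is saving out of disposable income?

Yd = Y − T = 2935 − 513 = 2422
C = 877 + 0.85(2422) = 877 + 2058.7 = 2935.7
S = Yd − C = 2422 − 2935.7 = -513.7

S = -513.7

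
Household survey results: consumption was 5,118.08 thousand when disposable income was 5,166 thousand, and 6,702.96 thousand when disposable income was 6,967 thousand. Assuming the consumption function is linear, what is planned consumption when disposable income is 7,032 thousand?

C = 6760.16

MPC = (6702.96 − 5118.08)/(6967 − 5166) = 1584.88/1801 = 0.88
a = 5118.08 − 0.88(5166) = 5118.08 − 4546.08 = 572
C = 572 + 0.88(7032) = 572 + 6188.16 = 6760.16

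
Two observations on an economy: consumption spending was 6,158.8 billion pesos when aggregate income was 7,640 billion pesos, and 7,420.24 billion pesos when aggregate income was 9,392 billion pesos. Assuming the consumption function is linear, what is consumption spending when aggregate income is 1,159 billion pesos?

C = 1492.48

MPC = (7420.24 − 6158.8)/(9392 − 7640) = 1261.44/1752 = 0.72
a = 6158.8 − 0.72(7640) = 6158.8 − 5500.8 = 658
C = 658 + 0.72(1159) = 658 + 834.48 = 1492.48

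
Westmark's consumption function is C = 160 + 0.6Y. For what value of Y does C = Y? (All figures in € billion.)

Y = 400

At break-even, C = Y: 160 + 0.6Y = Y
0.4Y = 160, so Y = 160/0.4 = 400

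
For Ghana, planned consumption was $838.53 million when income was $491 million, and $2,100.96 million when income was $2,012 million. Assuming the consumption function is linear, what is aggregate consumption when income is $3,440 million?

C = 3286.2

MPC = (2100.96 − 838.53)/(2012 − 491) = 1262.43/1521 = 0.83
a = 838.53 − 0.83(491) = 838.53 − 407.53 = 431
C = 431 + 0.83(3440) = 431 + 2855.2 = 3286.2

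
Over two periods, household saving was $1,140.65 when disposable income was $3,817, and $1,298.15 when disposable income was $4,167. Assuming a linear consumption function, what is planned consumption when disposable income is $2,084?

MPS = ΔS/ΔY = (1298.15 − 1140.65)/(4167 − 3817) = 157.5/350 = 0.45
MPC = 1 − MPS = 0.55
Autonomous saving = 1140.65 − 0.45(3817) = -577, so a = 577
C = 577 + 0.55(2084) = 577 + 1146.2 = 1723.2

C = 1723.2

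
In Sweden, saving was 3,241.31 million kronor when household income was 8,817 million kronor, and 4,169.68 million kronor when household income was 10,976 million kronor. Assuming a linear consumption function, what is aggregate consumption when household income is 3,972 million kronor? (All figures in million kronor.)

C = 2814.04

MPS = ΔS/ΔY = (4169.68 − 3241.31)/(10976 − 8817) = 928.37/2159 = 0.43
MPC = 1 − MPS = 0.57
Autonomous saving = 3241.31 − 0.43(8817) = -550, so a = 550
C = 550 + 0.57(3972) = 550 + 2264.04 = 2814.04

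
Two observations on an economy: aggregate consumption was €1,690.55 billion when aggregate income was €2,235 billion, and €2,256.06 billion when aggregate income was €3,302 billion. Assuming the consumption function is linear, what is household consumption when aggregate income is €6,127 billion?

C = 3753.31

MPC = (2256.06 − 1690.55)/(3302 − 2235) = 565.51/1067 = 0.53
a = 1690.55 − 0.53(2235) = 1690.55 − 1184.55 = 506
C = 506 + 0.53(6127) = 506 + 3247.31 = 3753.31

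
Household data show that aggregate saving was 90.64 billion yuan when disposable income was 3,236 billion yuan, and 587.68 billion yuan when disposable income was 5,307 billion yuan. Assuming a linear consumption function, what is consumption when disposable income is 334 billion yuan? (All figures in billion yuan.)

MPS = ΔS/ΔY = (587.68 − 90.64)/(5307 − 3236) = 497.04/2071 = 0.24
MPC = 1 − MPS = 0.76
Autonomous saving = 90.64 − 0.24(3236) = -686, so a = 686
C = 686 + 0.76(334) = 686 + 253.84 = 939.84

C = 939.84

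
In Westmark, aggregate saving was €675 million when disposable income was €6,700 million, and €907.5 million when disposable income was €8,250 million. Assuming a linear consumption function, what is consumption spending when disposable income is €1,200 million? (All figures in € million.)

MPS = ΔS/ΔY = (907.5 − 675)/(8250 − 6700) = 232.5/1550 = 0.15
MPC = 1 − MPS = 0.85
Autonomous saving = 675 − 0.15(6700) = -330, so a = 330
C = 330 + 0.85(1200) = 330 + 1020 = 1350

C = 1350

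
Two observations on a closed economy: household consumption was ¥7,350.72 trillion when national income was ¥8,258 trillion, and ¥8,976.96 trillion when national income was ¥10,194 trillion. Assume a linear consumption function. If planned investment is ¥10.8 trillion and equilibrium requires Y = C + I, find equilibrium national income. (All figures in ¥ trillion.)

MPC = (8976.96 − 7350.72)/(10194 − 8258) = 1626.24/1936 = 0.84
a = 7350.72 − 0.84(8258) = 414
Equilibrium: Y = 414 + 0.84Y + 10.8
0.16Y = 424.8, so Y = 424.8/0.16 = 2655

Y = 2655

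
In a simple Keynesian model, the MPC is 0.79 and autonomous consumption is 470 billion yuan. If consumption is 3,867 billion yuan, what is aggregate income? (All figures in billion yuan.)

Y = 4300

470 + 0.79Y = 3867
0.79Y = 3397, so Y = 3397/0.79 = 4300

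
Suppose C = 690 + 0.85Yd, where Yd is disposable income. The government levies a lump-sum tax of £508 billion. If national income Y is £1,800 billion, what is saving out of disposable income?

Yd = Y − T = 1800 − 508 = 1292
C = 690 + 0.85(1292) = 690 + 1098.2 = 1788.2
S = Yd − C = 1292 − 1788.2 = -496.2

S = -496.2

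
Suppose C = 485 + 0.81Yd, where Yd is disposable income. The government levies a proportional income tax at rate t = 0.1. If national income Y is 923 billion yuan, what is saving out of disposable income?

S = -327.167

Yd = (1 − 0.1)(923) = 0.9(923) = 830.7
C = 485 + 0.81(830.7) = 485 + 672.867 = 1157.867
S = Yd − C = 830.7 − 1157.867 = -327.167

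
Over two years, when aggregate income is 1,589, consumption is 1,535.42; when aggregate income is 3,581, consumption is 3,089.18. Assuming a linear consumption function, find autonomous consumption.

a = 296

MPC = ΔC/ΔY = (3089.18 − 1535.42)/(3581 − 1589) = 1553.76/1992 = 0.78
a = C − MPC·Y = 1535.42 − 0.78(1589) = 1535.42 − 1239.42 = 296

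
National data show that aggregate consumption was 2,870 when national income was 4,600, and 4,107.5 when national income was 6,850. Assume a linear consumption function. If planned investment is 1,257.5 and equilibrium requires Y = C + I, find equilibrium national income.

Y = 3550

MPC = (4107.5 − 2870)/(6850 − 4600) = 1237.5/2250 = 0.55
a = 2870 − 0.55(4600) = 340
Equilibrium: Y = 340 + 0.55Y + 1257.5
0.45Y = 1597.5, so Y = 1597.5/0.45 = 3550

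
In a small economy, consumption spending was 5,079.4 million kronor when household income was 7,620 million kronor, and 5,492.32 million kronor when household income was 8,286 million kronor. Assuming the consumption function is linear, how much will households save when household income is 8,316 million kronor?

S = 2805.08

MPC = (5492.32 − 5079.4)/(8286 − 7620) = 412.92/666 = 0.62
a = 5079.4 − 0.62(7620) = 5079.4 − 4724.4 = 355
C = 355 + 0.62(8316) = 5510.92
S = 8316 − 5510.92 = 2805.08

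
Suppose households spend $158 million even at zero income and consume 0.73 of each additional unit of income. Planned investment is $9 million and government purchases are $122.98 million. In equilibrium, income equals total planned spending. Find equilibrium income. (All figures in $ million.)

Y = C + I + G = 158 + 0.73Y + 9 + 122.98
Y − 0.73Y = 289.98
0.27Y = 289.98, so Y = 289.98/0.27 = 1074

Y = 1074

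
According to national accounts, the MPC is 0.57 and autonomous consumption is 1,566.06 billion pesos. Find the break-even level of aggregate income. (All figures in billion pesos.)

Y = 3642

At break-even, C = Y: 1566.06 + 0.57Y = Y
0.43Y = 1566.06, so Y = 1566.06/0.43 = 3642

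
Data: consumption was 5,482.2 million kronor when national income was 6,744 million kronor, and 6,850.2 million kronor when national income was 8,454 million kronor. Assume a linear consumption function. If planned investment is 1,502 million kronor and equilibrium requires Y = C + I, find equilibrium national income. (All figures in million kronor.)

Y = 7945

MPC = (6850.2 − 5482.2)/(8454 − 6744) = 1368/1710 = 0.8
a = 5482.2 − 0.8(6744) = 87
Equilibrium: Y = 87 + 0.8Y + 1502
0.2Y = 1589, so Y = 1589/0.2 = 7945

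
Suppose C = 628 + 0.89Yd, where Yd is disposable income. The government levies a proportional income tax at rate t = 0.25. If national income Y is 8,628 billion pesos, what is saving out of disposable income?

Yd = (1 − 0.25)(8628) = 0.75(8628) = 6471
C = 628 + 0.89(6471) = 628 + 5759.19 = 6387.19
S = Yd − C = 6471 − 6387.19 = 83.81

S = 83.81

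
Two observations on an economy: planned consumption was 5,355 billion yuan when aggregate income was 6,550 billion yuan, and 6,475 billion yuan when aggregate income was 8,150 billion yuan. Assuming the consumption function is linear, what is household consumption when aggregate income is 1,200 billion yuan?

C = 1610

MPC = (6475 − 5355)/(8150 − 6550) = 1120/1600 = 0.7
a = 5355 − 0.7(6550) = 5355 − 4585 = 770
C = 770 + 0.7(1200) = 770 + 840 = 1610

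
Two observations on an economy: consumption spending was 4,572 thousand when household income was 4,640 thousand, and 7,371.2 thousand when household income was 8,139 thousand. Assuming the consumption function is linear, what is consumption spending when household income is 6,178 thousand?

C = 5802.4

MPC = (7371.2 − 4572)/(8139 − 4640) = 2799.2/3499 = 0.8
a = 4572 − 0.8(4640) = 4572 − 3712 = 860
C = 860 + 0.8(6178) = 860 + 4942.4 = 5802.4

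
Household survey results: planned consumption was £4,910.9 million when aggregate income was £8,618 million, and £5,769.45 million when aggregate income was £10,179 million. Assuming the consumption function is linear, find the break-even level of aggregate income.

MPC = (5769.45 − 4910.9)/(10179 − 8618) = 858.55/1561 = 0.55
a = 4910.9 − 0.55(8618) = 4910.9 − 4739.9 = 171
Break-even: Y = a/(1−MPC) = 171/0.45 = 380

Y = 380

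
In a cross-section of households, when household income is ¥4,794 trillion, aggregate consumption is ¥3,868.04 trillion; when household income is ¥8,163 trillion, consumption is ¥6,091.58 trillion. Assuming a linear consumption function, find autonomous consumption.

a = 704

MPC = ΔC/ΔY = (6091.58 − 3868.04)/(8163 − 4794) = 2223.54/3369 = 0.66
a = C − MPC·Y = 3868.04 − 0.66(4794) = 3868.04 − 3164.04 = 704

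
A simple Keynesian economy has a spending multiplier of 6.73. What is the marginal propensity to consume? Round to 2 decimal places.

k = 1/(1 − MPC), so 1 − MPC = 1/k = 1/6.73 = 0.1486
MPC = 1 − 0.1486 = 0.85

MPC = 0.85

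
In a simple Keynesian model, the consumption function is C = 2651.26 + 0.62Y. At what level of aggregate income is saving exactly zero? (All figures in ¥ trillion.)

Y = 6977

At break-even, C = Y: 2651.26 + 0.62Y = Y
0.38Y = 2651.26, so Y = 2651.26/0.38 = 6977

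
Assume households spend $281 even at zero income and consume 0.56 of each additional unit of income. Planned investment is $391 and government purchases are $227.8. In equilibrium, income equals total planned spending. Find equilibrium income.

Y = C + I + G = 281 + 0.56Y + 391 + 227.8
Y − 0.56Y = 899.8
0.44Y = 899.8, so Y = 899.8/0.44 = 2045

Y = 2045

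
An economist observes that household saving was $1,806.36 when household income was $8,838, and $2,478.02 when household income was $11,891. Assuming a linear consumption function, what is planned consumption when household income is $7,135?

MPS = ΔS/ΔY = (2478.02 − 1806.36)/(11891 − 8838) = 671.66/3053 = 0.22
MPC = 1 − MPS = 0.78
Autonomous saving = 1806.36 − 0.22(8838) = -138, so a = 138
C = 138 + 0.78(7135) = 138 + 5565.3 = 5703.3

C = 5703.3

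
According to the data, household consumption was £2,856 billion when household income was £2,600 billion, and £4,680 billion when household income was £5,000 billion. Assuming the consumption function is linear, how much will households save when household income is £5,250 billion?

MPC = (4680 − 2856)/(5000 − 2600) = 1824/2400 = 0.76
a = 2856 − 0.76(2600) = 2856 − 1976 = 880
C = 880 + 0.76(5250) = 4870
S = 5250 − 4870 = 380

S = 380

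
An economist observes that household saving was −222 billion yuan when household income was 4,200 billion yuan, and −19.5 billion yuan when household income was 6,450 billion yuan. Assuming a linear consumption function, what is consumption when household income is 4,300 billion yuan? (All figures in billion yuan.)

C = 4513

MPS = ΔS/ΔY = (-19.5 − (-222))/(6450 − 4200) = 202.5/2250 = 0.09
MPC = 1 − MPS = 0.91
Autonomous saving = -222 − 0.09(4200) = -600, so a = 600
C = 600 + 0.91(4300) = 600 + 3913 = 4513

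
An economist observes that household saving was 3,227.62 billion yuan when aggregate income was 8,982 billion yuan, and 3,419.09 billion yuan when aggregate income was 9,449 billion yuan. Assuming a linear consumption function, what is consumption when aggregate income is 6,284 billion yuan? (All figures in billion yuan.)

MPS = ΔS/ΔY = (3419.09 − 3227.62)/(9449 − 8982) = 191.47/467 = 0.41
MPC = 1 − MPS = 0.59
Autonomous saving = 3227.62 − 0.41(8982) = -455, so a = 455
C = 455 + 0.59(6284) = 455 + 3707.56 = 4162.56

C = 4162.56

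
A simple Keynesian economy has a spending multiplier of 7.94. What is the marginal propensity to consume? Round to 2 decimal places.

k = 1/(1 − MPC), so 1 − MPC = 1/k = 1/7.94 = 0.1259
MPC = 1 − 0.1259 = 0.87

MPC = 0.87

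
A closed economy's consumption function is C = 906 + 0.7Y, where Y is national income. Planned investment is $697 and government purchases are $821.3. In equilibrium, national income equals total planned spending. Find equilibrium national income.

Y = C + I + G = 906 + 0.7Y + 697 + 821.3
Y − 0.7Y = 2424.3
0.3Y = 2424.3, so Y = 2424.3/0.3 = 8081

Y = 8081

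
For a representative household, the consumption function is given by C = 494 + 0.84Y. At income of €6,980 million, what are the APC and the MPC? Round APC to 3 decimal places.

MPC = 0.84 (the slope of the consumption function)
C = 494 + 0.84(6980) = 6357.2, so APC = 6357.2/6980 = 0.911

APC = 0.911; MPC = 0.84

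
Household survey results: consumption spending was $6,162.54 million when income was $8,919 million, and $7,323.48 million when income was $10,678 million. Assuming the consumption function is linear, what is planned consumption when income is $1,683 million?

C = 1386.78

MPC = (7323.48 − 6162.54)/(10678 − 8919) = 1160.94/1759 = 0.66
a = 6162.54 − 0.66(8919) = 6162.54 − 5886.54 = 276
C = 276 + 0.66(1683) = 276 + 1110.78 = 1386.78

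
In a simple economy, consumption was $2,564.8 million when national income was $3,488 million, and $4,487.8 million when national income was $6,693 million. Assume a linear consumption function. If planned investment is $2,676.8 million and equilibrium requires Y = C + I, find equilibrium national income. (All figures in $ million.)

MPC = (4487.8 − 2564.8)/(6693 − 3488) = 1923/3205 = 0.6
a = 2564.8 − 0.6(3488) = 472
Equilibrium: Y = 472 + 0.6Y + 2676.8
0.4Y = 3148.8, so Y = 3148.8/0.4 = 7872

Y = 7872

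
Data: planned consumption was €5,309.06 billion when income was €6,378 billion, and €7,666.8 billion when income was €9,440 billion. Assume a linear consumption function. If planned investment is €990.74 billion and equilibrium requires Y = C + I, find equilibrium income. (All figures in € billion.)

Y = 6038

MPC = (7666.8 − 5309.06)/(9440 − 6378) = 2357.74/3062 = 0.77
a = 5309.06 − 0.77(6378) = 398
Equilibrium: Y = 398 + 0.77Y + 990.74
0.23Y = 1388.74, so Y = 1388.74/0.23 = 6038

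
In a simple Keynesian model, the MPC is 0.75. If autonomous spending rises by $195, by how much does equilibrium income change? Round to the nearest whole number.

ΔY ≈ 780

The multiplier is 1/(1 − MPC) = 1/0.25.
ΔY = 195/0.25 = 780.00 ≈ 780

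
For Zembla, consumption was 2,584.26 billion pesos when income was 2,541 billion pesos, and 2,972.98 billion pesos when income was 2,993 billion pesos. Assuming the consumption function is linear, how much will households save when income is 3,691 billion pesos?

S = 117.74

MPC = (2972.98 − 2584.26)/(2993 − 2541) = 388.72/452 = 0.86
a = 2584.26 − 0.86(2541) = 2584.26 − 2185.26 = 399
C = 399 + 0.86(3691) = 3573.26
S = 3691 − 3573.26 = 117.74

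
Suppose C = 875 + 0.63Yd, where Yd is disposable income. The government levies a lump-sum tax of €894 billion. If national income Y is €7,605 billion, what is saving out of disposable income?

S = 1608.07

Yd = Y − T = 7605 − 894 = 6711
C = 875 + 0.63(6711) = 875 + 4227.93 = 5102.93
S = Yd − C = 6711 − 5102.93 = 1608.07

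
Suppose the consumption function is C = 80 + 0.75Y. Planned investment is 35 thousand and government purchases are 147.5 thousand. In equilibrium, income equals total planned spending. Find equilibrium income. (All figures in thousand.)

Y = 1050

Y = C + I + G = 80 + 0.75Y + 35 + 147.5
Y − 0.75Y = 262.5
0.25Y = 262.5, so Y = 262.5/0.25 = 1050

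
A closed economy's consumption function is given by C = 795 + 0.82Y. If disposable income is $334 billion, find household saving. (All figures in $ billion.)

S = -734.88

C = 795 + 0.82(334) = 795 + 273.88 = 1068.88
S = Y − C = 334 − 1068.88 = -734.88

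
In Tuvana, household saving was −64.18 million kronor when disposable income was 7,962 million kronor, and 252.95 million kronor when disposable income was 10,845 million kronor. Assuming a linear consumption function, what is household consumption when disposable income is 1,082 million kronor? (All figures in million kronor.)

C = 1902.98

MPS = ΔS/ΔY = (252.95 − (-64.18))/(10845 − 7962) = 317.13/2883 = 0.11
MPC = 1 − MPS = 0.89
Autonomous saving = -64.18 − 0.11(7962) = -940, so a = 940
C = 940 + 0.89(1082) = 940 + 962.98 = 1902.98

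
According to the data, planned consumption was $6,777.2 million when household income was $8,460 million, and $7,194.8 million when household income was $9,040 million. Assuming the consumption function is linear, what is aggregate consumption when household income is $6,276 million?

C = 5204.72

MPC = (7194.8 − 6777.2)/(9040 − 8460) = 417.6/580 = 0.72
a = 6777.2 − 0.72(8460) = 6777.2 − 6091.2 = 686
C = 686 + 0.72(6276) = 686 + 4518.72 = 5204.72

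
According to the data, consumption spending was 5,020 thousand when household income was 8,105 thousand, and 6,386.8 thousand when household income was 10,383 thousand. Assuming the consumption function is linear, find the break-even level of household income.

Y = 392.5

MPC = (6386.8 − 5020)/(10383 − 8105) = 1366.8/2278 = 0.6
a = 5020 − 0.6(8105) = 5020 − 4863 = 157
Break-even: Y = a/(1−MPC) = 157/0.4 = 392.5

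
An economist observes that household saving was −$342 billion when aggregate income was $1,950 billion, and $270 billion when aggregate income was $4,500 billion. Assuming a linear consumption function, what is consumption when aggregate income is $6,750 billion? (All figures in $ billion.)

C = 5940

MPS = ΔS/ΔY = (270 − (-342))/(4500 − 1950) = 612/2550 = 0.24
MPC = 1 − MPS = 0.76
Autonomous saving = -342 − 0.24(1950) = -810, so a = 810
C = 810 + 0.76(6750) = 810 + 5130 = 5940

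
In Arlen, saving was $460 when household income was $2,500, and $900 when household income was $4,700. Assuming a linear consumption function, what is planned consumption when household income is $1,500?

C = 1240

MPS = ΔS/ΔY = (900 − 460)/(4700 − 2500) = 440/2200 = 0.2
MPC = 1 − MPS = 0.8
Autonomous saving = 460 − 0.2(2500) = -40, so a = 40
C = 40 + 0.8(1500) = 40 + 1200 = 1240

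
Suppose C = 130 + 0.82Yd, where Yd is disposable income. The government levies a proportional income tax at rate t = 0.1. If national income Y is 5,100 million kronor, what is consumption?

Yd = (1 − 0.1)(5100) = 0.9(5100) = 4590
C = 130 + 0.82(4590) = 130 + 3763.8 = 3893.8

C = 3893.8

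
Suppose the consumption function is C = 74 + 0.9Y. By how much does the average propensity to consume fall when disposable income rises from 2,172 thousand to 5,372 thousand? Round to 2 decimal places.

At Y = 2172: C = 74 + 0.9(2172) = 2028.8, APC = 2028.8/2172 = 0.934
At Y = 5372: C = 4908.8, APC = 4908.8/5372 = 0.914
Fall in APC = 0.934 − 0.914 = 0.02

ΔAPC = 0.02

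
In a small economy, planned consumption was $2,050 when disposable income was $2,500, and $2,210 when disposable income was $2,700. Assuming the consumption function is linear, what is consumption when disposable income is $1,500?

C = 1250

MPC = (2210 − 2050)/(2700 − 2500) = 160/200 = 0.8
a = 2050 − 0.8(2500) = 2050 − 2000 = 50
C = 50 + 0.8(1500) = 50 + 1200 = 1250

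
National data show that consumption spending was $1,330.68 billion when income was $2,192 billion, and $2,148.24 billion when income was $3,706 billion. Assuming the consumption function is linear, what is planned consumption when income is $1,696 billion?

MPC = (2148.24 − 1330.68)/(3706 − 2192) = 817.56/1514 = 0.54
a = 1330.68 − 0.54(2192) = 1330.68 − 1183.68 = 147
C = 147 + 0.54(1696) = 147 + 915.84 = 1062.84

C = 1062.84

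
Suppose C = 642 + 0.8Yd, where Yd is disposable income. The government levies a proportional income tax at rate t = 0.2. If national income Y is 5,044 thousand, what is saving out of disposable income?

S = 165.04

Yd = (1 − 0.2)(5044) = 0.8(5044) = 4035.2
C = 642 + 0.8(4035.2) = 642 + 3228.16 = 3870.16
S = Yd − C = 4035.2 − 3870.16 = 165.04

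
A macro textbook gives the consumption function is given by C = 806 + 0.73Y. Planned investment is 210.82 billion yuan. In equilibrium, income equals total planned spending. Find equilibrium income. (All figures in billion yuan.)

Y = C + I = 806 + 0.73Y + 210.82
Y − 0.73Y = 1016.82
0.27Y = 1016.82, so Y = 1016.82/0.27 = 3766

Y = 3766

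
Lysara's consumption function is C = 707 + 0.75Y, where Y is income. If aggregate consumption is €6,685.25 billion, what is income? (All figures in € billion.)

707 + 0.75Y = 6685.25
0.75Y = 5978.25, so Y = 5978.25/0.75 = 7971

Y = 7971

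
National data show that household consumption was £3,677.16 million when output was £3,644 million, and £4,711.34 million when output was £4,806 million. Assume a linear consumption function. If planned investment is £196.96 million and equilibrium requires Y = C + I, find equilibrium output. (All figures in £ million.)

Y = 5736

MPC = (4711.34 − 3677.16)/(4806 − 3644) = 1034.18/1162 = 0.89
a = 3677.16 − 0.89(3644) = 434
Equilibrium: Y = 434 + 0.89Y + 196.96
0.11Y = 630.96, so Y = 630.96/0.11 = 5736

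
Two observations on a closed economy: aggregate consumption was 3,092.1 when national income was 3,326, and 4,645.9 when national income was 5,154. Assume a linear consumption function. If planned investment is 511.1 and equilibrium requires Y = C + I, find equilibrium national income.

Y = 5174

MPC = (4645.9 − 3092.1)/(5154 − 3326) = 1553.8/1828 = 0.85
a = 3092.1 − 0.85(3326) = 265
Equilibrium: Y = 265 + 0.85Y + 511.1
0.15Y = 776.1, so Y = 776.1/0.15 = 5174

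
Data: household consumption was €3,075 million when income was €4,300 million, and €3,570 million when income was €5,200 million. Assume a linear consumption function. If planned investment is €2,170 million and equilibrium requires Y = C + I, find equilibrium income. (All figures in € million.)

Y = 6400

MPC = (3570 − 3075)/(5200 − 4300) = 495/900 = 0.55
a = 3075 − 0.55(4300) = 710
Equilibrium: Y = 710 + 0.55Y + 2170
0.45Y = 2880, so Y = 2880/0.45 = 6400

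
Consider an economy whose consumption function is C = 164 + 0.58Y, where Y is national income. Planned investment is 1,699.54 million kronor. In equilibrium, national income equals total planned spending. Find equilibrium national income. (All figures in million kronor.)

Y = C + I = 164 + 0.58Y + 1699.54
Y − 0.58Y = 1863.54
0.42Y = 1863.54, so Y = 1863.54/0.42 = 4437

Y = 4437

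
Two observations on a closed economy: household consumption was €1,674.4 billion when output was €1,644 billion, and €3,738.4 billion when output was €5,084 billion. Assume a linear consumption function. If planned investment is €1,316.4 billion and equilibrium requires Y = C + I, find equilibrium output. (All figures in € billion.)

MPC = (3738.4 − 1674.4)/(5084 − 1644) = 2064/3440 = 0.6
a = 1674.4 − 0.6(1644) = 688
Equilibrium: Y = 688 + 0.6Y + 1316.4
0.4Y = 2004.4, so Y = 2004.4/0.4 = 5011

Y = 5011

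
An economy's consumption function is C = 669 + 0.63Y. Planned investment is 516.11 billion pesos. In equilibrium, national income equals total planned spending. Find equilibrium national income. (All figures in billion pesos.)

Y = 3203

Y = C + I = 669 + 0.63Y + 516.11
Y − 0.63Y = 1185.11
0.37Y = 1185.11, so Y = 1185.11/0.37 = 3203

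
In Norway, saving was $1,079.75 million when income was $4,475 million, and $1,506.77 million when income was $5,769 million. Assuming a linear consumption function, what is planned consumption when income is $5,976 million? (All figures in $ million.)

C = 4400.92

MPS = ΔS/ΔY = (1506.77 − 1079.75)/(5769 − 4475) = 427.02/1294 = 0.33
MPC = 1 − MPS = 0.67
Autonomous saving = 1079.75 − 0.33(4475) = -397, so a = 397
C = 397 + 0.67(5976) = 397 + 4003.92 = 4400.92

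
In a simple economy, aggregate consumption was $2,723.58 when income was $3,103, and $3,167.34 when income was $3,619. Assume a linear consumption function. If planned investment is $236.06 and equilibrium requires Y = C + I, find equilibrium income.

MPC = (3167.34 − 2723.58)/(3619 − 3103) = 443.76/516 = 0.86
a = 2723.58 − 0.86(3103) = 55
Equilibrium: Y = 55 + 0.86Y + 236.06
0.14Y = 291.06, so Y = 291.06/0.14 = 2079

Y = 2079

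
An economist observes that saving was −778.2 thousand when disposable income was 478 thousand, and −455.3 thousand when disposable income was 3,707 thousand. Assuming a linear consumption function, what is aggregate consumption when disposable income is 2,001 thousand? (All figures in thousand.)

MPS = ΔS/ΔY = (-455.3 − (-778.2))/(3707 − 478) = 322.9/3229 = 0.1
MPC = 1 − MPS = 0.9
Autonomous saving = -778.2 − 0.1(478) = -826, so a = 826
C = 826 + 0.9(2001) = 826 + 1800.9 = 2626.9

C = 2626.9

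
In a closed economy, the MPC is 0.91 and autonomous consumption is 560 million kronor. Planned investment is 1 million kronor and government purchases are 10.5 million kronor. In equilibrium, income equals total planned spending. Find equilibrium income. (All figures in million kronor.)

Y = C + I + G = 560 + 0.91Y + 1 + 10.5
Y − 0.91Y = 571.5
0.09Y = 571.5, so Y = 571.5/0.09 = 6350

Y = 6350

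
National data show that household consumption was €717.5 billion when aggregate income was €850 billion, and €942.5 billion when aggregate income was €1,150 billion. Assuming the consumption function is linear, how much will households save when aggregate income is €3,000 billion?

S = 670

MPC = (942.5 − 717.5)/(1150 − 850) = 225/300 = 0.75
a = 717.5 − 0.75(850) = 717.5 − 637.5 = 80
C = 80 + 0.75(3000) = 2330
S = 3000 − 2330 = 670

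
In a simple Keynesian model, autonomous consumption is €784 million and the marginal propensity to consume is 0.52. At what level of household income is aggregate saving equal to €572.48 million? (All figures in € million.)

Y = 2826

S = Y − C = -784 + 0.48Y
-784 + 0.48Y = 572.48, so 0.48Y = 1356.48 and Y = 2826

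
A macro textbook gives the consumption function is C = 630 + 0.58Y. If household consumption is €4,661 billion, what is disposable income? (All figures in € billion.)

Y = 6950

630 + 0.58Y = 4661
0.58Y = 4031, so Y = 4031/0.58 = 6950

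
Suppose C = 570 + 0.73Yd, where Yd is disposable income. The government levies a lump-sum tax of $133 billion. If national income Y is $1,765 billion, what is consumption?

Yd = Y − T = 1765 − 133 = 1632
C = 570 + 0.73(1632) = 570 + 1191.36 = 1761.36

C = 1761.36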